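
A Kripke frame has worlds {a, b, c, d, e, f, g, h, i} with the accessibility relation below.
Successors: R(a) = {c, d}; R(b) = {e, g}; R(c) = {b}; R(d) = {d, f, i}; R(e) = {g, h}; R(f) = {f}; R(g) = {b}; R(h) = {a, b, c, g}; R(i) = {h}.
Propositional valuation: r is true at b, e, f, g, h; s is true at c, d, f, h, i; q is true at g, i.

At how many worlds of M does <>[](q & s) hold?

Let φ = <>[](q & s). Evaluate φ at each world:
  a (successors {c, d}): φ is false.
  b (successors {e, g}): φ is false.
  c (successors {b}): φ is false.
  d (successors {d, f, i}): φ is false.
  e (successors {g, h}): φ is false.
  f (successors {f}): φ is false.
  g (successors {b}): φ is false.
  h (successors {a, b, c, g}): φ is false.
  i (successors {h}): φ is false.
For instance, at c:
  At c: <>[](q & s) requires [](q & s) at some successor in {b}.
    At b: [](q & s) is false.
  So <>[](q & s) is false at c.
Satisfying worlds: none.

0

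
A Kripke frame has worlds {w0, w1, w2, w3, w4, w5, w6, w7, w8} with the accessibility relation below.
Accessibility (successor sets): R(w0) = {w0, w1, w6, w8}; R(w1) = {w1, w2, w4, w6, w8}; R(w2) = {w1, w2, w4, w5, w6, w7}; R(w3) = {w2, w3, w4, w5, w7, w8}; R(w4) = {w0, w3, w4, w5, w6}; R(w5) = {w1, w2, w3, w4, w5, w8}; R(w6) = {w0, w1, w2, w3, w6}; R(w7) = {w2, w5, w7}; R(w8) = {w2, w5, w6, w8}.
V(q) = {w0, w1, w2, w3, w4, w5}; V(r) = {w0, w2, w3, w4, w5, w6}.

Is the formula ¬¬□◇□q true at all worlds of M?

Recall that □ψ holds at a world iff ψ holds at every accessible world, and ◇ψ holds iff ψ holds at some accessible world.
Let φ = ¬¬□◇□q. Evaluate φ at each world:
  w0 (successors {w0, w1, w6, w8}): φ is false.
  w1 (successors {w1, w2, w4, w6, w8}): φ is false.
  w2 (successors {w1, w2, w4, w5, w6, w7}): φ is false.
  w3 (successors {w2, w3, w4, w5, w7, w8}): φ is false.
  w4 (successors {w0, w3, w4, w5, w6}): φ is false.
  w5 (successors {w1, w2, w3, w4, w5, w8}): φ is false.
  w6 (successors {w0, w1, w2, w3, w6}): φ is false.
  w7 (successors {w2, w5, w7}): φ is false.
  w8 (successors {w2, w5, w6, w8}): φ is false.
Detail at w0 (counterexample):
  At w0: ¬□◇□q is true, so ¬¬□◇□q is false.
    At w0: □◇□q is false, so ¬□◇□q is true.
      At w0: □◇□q requires ◇□q at every successor {w0, w1, w6, w8}.
        ◇□q fails at w0, so □◇□q is false at w0.

No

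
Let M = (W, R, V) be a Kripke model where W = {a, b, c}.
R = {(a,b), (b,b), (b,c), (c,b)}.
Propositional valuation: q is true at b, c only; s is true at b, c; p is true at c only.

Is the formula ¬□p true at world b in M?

Recall that □ψ holds at a world iff ψ holds at every accessible world, and ◇ψ holds iff ψ holds at some accessible world.
At b: □p is false, so ¬□p is true.
  At b: □p requires p at every successor {b, c}.
    p fails at b, so □p is false at b.

Yes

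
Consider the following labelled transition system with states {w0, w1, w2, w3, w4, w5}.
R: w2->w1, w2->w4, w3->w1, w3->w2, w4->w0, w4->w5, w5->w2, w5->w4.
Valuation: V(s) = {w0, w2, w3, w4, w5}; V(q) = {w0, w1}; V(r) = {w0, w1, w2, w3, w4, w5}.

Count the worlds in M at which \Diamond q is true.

3

Let φ = \Diamond q. Evaluate φ at each world:
  w0 (successors ∅): φ is false.
  w1 (successors ∅): φ is false.
  w2 (successors {w1, w4}): φ is true.
  w3 (successors {w1, w2}): φ is true.
  w4 (successors {w0, w5}): φ is true.
  w5 (successors {w2, w4}): φ is false.
For instance, at w3:
  At w3: \Diamond q requires q at some successor in {w1, w2}.
    q holds at w1, so \Diamond q is true at w3.
Satisfying worlds: {w2, w3, w4}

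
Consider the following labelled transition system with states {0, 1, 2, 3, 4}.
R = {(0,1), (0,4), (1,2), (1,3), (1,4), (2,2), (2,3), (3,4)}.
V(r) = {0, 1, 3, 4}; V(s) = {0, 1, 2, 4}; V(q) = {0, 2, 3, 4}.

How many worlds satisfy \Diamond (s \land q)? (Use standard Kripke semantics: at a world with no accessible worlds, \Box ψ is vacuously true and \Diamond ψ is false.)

Recall that \Diamond ψ holds at a world iff ψ holds at some accessible world.
Let φ = \Diamond (s \land q). Evaluate φ at each world:
  0 (successors {1, 4}): φ is true.
  1 (successors {2, 3, 4}): φ is true.
  2 (successors {2, 3}): φ is true.
  3 (successors {4}): φ is true.
  4 (successors ∅): φ is false.
For instance, at 1:
  At 1: \Diamond (s \land q) requires s \land q at some successor in {2, 3, 4}.
    s \land q holds at 2, so \Diamond (s \land q) is true at 1.
Satisfying worlds: {0, 1, 2, 3}

4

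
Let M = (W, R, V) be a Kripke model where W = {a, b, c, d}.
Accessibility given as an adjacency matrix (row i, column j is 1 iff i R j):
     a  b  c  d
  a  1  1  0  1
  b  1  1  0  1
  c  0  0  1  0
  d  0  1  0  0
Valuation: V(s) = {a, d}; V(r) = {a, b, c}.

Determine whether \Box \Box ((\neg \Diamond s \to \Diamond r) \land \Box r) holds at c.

At c: \Box \Box ((\neg \Diamond s \to \Diamond r) \land \Box r) requires \Box ((\neg \Diamond s \to \Diamond r) \land \Box r) at every successor {c}.
    At c: \Box ((\neg \Diamond s \to \Diamond r) \land \Box r) requires (\neg \Diamond s \to \Diamond r) \land \Box r at every successor {c}.
      At c: (\neg \Diamond s \to \Diamond r) \land \Box r is true.
    So \Box ((\neg \Diamond s \to \Diamond r) \land \Box r) is true at c.
So \Box \Box ((\neg \Diamond s \to \Diamond r) \land \Box r) is true at c.

Yes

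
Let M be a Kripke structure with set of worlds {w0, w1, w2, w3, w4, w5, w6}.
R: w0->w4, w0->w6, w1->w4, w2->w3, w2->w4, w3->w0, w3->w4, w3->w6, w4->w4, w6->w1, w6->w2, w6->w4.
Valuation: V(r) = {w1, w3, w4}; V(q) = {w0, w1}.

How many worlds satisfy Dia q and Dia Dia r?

Let φ = Dia q and Dia Dia r. Evaluate φ at each world:
  w0 (successors {w4, w6}): φ is false.
  w1 (successors {w4}): φ is false.
  w2 (successors {w3, w4}): φ is false.
  w3 (successors {w0, w4, w6}): φ is true.
  w4 (successors {w4}): φ is false.
  w5 (successors ∅): φ is false.
  w6 (successors {w1, w2, w4}): φ is true.
For instance, at w6:
  At w6: Dia q is true, Dia Dia r is true, so Dia q and Dia Dia r is true.
    At w6: Dia q requires q at some successor in {w1, w2, w4}.
      q holds at w1, so Dia q is true at w6.
    At w6: Dia Dia r requires Dia r at some successor in {w1, w2, w4}.
      Dia r holds at w1, so Dia Dia r is true at w6.
Satisfying worlds: {w3, w6}

2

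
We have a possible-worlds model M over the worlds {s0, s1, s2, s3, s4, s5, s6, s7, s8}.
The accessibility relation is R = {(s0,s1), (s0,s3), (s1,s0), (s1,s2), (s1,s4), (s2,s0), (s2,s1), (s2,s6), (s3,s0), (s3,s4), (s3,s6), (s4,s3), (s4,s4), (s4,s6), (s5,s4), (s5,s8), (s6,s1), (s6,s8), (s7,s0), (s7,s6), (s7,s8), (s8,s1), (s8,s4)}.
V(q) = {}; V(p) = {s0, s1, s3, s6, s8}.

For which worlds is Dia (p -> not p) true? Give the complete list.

s1, s3, s4, s5, s8

Let φ = Dia (p -> not p). Evaluate φ at each world:
  s0 (successors {s1, s3}): φ is false.
  s1 (successors {s0, s2, s4}): φ is true.
  s2 (successors {s0, s1, s6}): φ is false.
  s3 (successors {s0, s4, s6}): φ is true.
  s4 (successors {s3, s4, s6}): φ is true.
  s5 (successors {s4, s8}): φ is true.
  s6 (successors {s1, s8}): φ is false.
  s7 (successors {s0, s6, s8}): φ is false.
  s8 (successors {s1, s4}): φ is true.
For instance, at s8:
  At s8: Dia (p -> not p) requires p -> not p at some successor in {s1, s4}.
    p -> not p holds at s4, so Dia (p -> not p) is true at s8.
Satisfying worlds: {s1, s3, s4, s5, s8}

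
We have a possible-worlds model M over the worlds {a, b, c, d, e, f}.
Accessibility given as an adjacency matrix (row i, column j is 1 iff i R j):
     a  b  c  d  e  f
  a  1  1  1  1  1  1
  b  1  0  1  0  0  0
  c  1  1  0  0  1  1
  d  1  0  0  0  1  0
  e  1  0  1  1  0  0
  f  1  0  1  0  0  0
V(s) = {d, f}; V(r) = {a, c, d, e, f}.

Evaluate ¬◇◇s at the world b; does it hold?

Recall that ◇ψ holds at a world iff ψ holds at some accessible world.
At b: ◇◇s is true, so ¬◇◇s is false.
  At b: ◇◇s requires ◇s at some successor in {a, c}.
    ◇s holds at a, so ◇◇s is true at b.
      At a: ◇s requires s at some successor in {a, b, c, d, e, f}.
        s holds at d, so ◇s is true at a.

No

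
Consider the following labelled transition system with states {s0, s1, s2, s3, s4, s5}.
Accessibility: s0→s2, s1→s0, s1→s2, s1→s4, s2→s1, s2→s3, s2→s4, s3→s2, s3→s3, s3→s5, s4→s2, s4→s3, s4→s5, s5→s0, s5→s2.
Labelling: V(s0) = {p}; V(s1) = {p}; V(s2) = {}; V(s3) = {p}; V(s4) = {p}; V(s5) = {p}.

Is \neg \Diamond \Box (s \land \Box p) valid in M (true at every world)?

Yes

Let φ = \neg \Diamond \Box (s \land \Box p). Evaluate φ at each world:
  s0 (successors {s2}): φ is true.
  s1 (successors {s0, s2, s4}): φ is true.
  s2 (successors {s1, s3, s4}): φ is true.
  s3 (successors {s2, s3, s5}): φ is true.
  s4 (successors {s2, s3, s5}): φ is true.
  s5 (successors {s0, s2}): φ is true.
For instance, at s5:
  At s5: \Diamond \Box (s \land \Box p) is false, so \neg \Diamond \Box (s \land \Box p) is true.
    At s5: \Diamond \Box (s \land \Box p) requires \Box (s \land \Box p) at some successor in {s0, s2}.
      At s0: \Box (s \land \Box p) is false.
      At s2: \Box (s \land \Box p) is false.
    So \Diamond \Box (s \land \Box p) is false at s5.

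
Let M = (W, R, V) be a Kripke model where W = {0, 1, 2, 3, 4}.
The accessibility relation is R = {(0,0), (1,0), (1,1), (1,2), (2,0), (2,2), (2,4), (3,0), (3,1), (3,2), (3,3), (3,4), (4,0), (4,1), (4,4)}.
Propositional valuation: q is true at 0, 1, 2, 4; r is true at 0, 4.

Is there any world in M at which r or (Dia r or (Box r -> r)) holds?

Recall that Box ψ holds at a world iff ψ holds at every accessible world, and Dia ψ holds iff ψ holds at some accessible world.
Let φ = r or (Dia r or (Box r -> r)). Evaluate φ at each world:
  0 (successors {0}): φ is true.
  1 (successors {0, 1, 2}): φ is true.
  2 (successors {0, 2, 4}): φ is true.
  3 (successors {0, 1, 2, 3, 4}): φ is true.
  4 (successors {0, 1, 4}): φ is true.
Detail at 0 (witness):
  At 0: r is true, Dia r or (Box r -> r) is true, so r or (Dia r or (Box r -> r)) is true.
    At 0: Dia r is true, Box r -> r is true, so Dia r or (Box r -> r) is true.
      At 0: Dia r requires r at some successor in {0}.
        r holds at 0, so Dia r is true at 0.
      At 0: Box r is true, r is true, so Box r -> r is true.

Yes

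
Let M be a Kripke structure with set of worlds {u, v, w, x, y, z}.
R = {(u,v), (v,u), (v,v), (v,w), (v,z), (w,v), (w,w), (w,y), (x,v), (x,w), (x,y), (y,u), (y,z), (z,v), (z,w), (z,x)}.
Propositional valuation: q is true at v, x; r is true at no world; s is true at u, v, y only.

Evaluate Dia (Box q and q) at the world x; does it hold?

No

At x: Dia (Box q and q) requires Box q and q at some successor in {v, w, y}.
  At v: Box q and q is false.
  At w: Box q and q is false.
  At y: Box q and q is false.
So Dia (Box q and q) is false at x.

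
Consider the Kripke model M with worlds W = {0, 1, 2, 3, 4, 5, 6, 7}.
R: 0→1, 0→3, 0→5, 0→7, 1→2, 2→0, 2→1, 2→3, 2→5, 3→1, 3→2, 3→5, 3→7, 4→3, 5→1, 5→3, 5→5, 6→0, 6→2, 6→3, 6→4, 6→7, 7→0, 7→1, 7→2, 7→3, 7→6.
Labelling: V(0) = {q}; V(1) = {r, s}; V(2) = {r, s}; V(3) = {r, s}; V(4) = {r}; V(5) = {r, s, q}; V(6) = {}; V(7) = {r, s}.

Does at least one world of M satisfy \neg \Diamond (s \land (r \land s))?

Let φ = \neg \Diamond (s \land (r \land s)). Evaluate φ at each world:
  0 (successors {1, 3, 5, 7}): φ is false.
  1 (successors {2}): φ is false.
  2 (successors {0, 1, 3, 5}): φ is false.
  3 (successors {1, 2, 5, 7}): φ is false.
  4 (successors {3}): φ is false.
  5 (successors {1, 3, 5}): φ is false.
  6 (successors {0, 2, 3, 4, 7}): φ is false.
  7 (successors {0, 1, 2, 3, 6}): φ is false.
For instance, at 4:
  At 4: \Diamond (s \land (r \land s)) is true, so \neg \Diamond (s \land (r \land s)) is false.
    At 4: \Diamond (s \land (r \land s)) requires s \land (r \land s) at some successor in {3}.
      s \land (r \land s) holds at 3, so \Diamond (s \land (r \land s)) is true at 4.

No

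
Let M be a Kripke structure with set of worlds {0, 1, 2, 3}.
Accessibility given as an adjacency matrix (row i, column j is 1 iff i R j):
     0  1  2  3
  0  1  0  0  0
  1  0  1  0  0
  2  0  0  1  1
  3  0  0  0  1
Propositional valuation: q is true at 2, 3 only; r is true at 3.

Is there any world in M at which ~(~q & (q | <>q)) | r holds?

Yes

Let φ = ~(~q & (q | <>q)) | r. Evaluate φ at each world:
  0 (successors {0}): φ is true.
  1 (successors {1}): φ is true.
  2 (successors {2, 3}): φ is true.
  3 (successors {3}): φ is true.
Detail at 0 (witness):
  At 0: ~(~q & (q | <>q)) is true, r is false, so ~(~q & (q | <>q)) | r is true.
    At 0: ~q & (q | <>q) is false, so ~(~q & (q | <>q)) is true.
      At 0: ~q is true, q | <>q is false, so ~q & (q | <>q) is false.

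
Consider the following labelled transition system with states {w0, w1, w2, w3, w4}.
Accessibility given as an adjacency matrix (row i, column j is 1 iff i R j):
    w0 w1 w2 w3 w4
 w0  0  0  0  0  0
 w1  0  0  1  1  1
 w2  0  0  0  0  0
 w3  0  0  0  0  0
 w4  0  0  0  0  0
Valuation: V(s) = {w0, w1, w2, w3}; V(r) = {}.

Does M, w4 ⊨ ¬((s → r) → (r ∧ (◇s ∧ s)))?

Yes

At w4: (s → r) → (r ∧ (◇s ∧ s)) is false, so ¬((s → r) → (r ∧ (◇s ∧ s))) is true.
  At w4: s → r is true, r ∧ (◇s ∧ s) is false, so (s → r) → (r ∧ (◇s ∧ s)) is false.
    At w4: r is false, ◇s ∧ s is false, so r ∧ (◇s ∧ s) is false.
      At w4: ◇s is false, s is false, so ◇s ∧ s is false.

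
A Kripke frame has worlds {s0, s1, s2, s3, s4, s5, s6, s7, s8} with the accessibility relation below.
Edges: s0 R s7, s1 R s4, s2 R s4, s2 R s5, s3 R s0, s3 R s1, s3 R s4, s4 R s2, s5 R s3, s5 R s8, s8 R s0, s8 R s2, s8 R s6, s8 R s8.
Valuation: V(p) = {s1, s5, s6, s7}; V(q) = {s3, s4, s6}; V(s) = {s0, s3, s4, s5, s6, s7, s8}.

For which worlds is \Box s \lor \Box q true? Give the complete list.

s0, s1, s2, s5, s6, s7

Recall that \Box ψ holds at a world iff ψ holds at every accessible world, and \Diamond ψ holds iff ψ holds at some accessible world.
Let φ = \Box s \lor \Box q. Evaluate φ at each world:
  s0 (successors {s7}): φ is true.
  s1 (successors {s4}): φ is true.
  s2 (successors {s4, s5}): φ is true.
  s3 (successors {s0, s1, s4}): φ is false.
  s4 (successors {s2}): φ is false.
  s5 (successors {s3, s8}): φ is true.
  s6 (successors ∅): φ is true.
  s7 (successors ∅): φ is true.
  s8 (successors {s0, s2, s6, s8}): φ is false.
For instance, at s4:
  At s4: \Box s is false, \Box q is false, so \Box s \lor \Box q is false.
    At s4: \Box s requires s at every successor {s2}.
      s fails at s2, so \Box s is false at s4.
    At s4: \Box q requires q at every successor {s2}.
      q fails at s2, so \Box q is false at s4.
Satisfying worlds: {s0, s1, s2, s5, s6, s7}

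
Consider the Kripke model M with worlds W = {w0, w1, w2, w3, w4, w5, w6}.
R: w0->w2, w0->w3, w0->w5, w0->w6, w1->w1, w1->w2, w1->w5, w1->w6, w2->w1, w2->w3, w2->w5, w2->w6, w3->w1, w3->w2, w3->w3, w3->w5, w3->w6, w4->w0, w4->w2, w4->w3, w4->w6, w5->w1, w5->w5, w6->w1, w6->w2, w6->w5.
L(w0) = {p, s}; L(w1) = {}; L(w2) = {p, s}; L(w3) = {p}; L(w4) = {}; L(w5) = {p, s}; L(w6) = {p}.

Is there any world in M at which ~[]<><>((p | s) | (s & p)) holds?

No

Recall that []ψ holds at a world iff ψ holds at every accessible world, and <>ψ holds iff ψ holds at some accessible world.
Let φ = ~[]<><>((p | s) | (s & p)). Evaluate φ at each world:
  w0 (successors {w2, w3, w5, w6}): φ is false.
  w1 (successors {w1, w2, w5, w6}): φ is false.
  w2 (successors {w1, w3, w5, w6}): φ is false.
  w3 (successors {w1, w2, w3, w5, w6}): φ is false.
  w4 (successors {w0, w2, w3, w6}): φ is false.
  w5 (successors {w1, w5}): φ is false.
  w6 (successors {w1, w2, w5}): φ is false.
For instance, at w1:
  At w1: []<><>((p | s) | (s & p)) is true, so ~[]<><>((p | s) | (s & p)) is false.
    At w1: []<><>((p | s) | (s & p)) requires <><>((p | s) | (s & p)) at every successor {w1, w2, w5, w6}.
      At w1: <><>((p | s) | (s & p)) is true.
      At w2: <><>((p | s) | (s & p)) is true.
      At w5: <><>((p | s) | (s & p)) is true.
      At w6: <><>((p | s) | (s & p)) is true.
    So []<><>((p | s) | (s & p)) is true at w1.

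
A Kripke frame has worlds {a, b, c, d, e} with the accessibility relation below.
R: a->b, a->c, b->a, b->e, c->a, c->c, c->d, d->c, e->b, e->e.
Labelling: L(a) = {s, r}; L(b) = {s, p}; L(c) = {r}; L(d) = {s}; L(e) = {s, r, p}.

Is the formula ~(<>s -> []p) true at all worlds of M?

No

Let φ = ~(<>s -> []p). Evaluate φ at each world:
  a (successors {b, c}): φ is true.
  b (successors {a, e}): φ is true.
  c (successors {a, c, d}): φ is true.
  d (successors {c}): φ is false.
  e (successors {b, e}): φ is false.
Detail at d (counterexample):
  At d: <>s -> []p is true, so ~(<>s -> []p) is false.
    At d: <>s is false, []p is false, so <>s -> []p is true.
      At d: <>s requires s at some successor in {c}.
        At c: s is false.
      So <>s is false at d.
      At d: []p requires p at every successor {c}.
        p fails at c, so []p is false at d.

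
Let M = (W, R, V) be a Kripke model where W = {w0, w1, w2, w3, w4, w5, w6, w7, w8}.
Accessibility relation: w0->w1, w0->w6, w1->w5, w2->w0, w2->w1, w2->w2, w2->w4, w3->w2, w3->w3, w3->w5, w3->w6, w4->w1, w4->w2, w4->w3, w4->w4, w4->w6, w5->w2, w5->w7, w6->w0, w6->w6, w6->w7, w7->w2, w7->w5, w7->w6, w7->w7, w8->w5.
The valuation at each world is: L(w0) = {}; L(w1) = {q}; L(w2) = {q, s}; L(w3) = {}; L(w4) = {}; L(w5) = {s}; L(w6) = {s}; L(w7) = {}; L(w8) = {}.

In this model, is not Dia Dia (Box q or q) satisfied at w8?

At w8: Dia Dia (Box q or q) is true, so not Dia Dia (Box q or q) is false.
  At w8: Dia Dia (Box q or q) requires Dia (Box q or q) at some successor in {w5}.
    Dia (Box q or q) holds at w5, so Dia Dia (Box q or q) is true at w8.
      At w5: Dia (Box q or q) requires Box q or q at some successor in {w2, w7}.
        Box q or q holds at w2, so Dia (Box q or q) is true at w5.

No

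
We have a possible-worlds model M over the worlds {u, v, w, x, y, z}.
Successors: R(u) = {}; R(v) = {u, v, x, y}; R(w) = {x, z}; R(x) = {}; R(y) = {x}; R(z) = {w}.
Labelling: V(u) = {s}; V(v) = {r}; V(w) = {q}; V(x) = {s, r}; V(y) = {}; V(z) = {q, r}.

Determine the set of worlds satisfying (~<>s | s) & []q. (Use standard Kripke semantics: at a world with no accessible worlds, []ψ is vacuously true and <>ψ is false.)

Recall that []ψ holds at a world iff ψ holds at every accessible world, and <>ψ holds iff ψ holds at some accessible world.
Let φ = (~<>s | s) & []q. Evaluate φ at each world:
  u (successors ∅): φ is true.
  v (successors {u, v, x, y}): φ is false.
  w (successors {x, z}): φ is false.
  x (successors ∅): φ is true.
  y (successors {x}): φ is false.
  z (successors {w}): φ is true.
For instance, at y:
  At y: ~<>s | s is false, []q is false, so (~<>s | s) & []q is false.
    At y: ~<>s is false, s is false, so ~<>s | s is false.
      At y: <>s is true, so ~<>s is false.
    At y: []q requires q at every successor {x}.
      q fails at x, so []q is false at y.
Satisfying worlds: {u, x, z}

u, x, z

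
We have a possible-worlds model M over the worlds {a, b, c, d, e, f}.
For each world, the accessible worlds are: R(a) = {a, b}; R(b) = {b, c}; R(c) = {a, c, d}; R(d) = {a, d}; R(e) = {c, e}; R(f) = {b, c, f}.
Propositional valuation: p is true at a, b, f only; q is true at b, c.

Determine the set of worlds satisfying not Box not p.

Recall that Box ψ holds at a world iff ψ holds at every accessible world, and Dia ψ holds iff ψ holds at some accessible world.
Let φ = not Box not p. Evaluate φ at each world:
  a (successors {a, b}): φ is true.
  b (successors {b, c}): φ is true.
  c (successors {a, c, d}): φ is true.
  d (successors {a, d}): φ is true.
  e (successors {c, e}): φ is false.
  f (successors {b, c, f}): φ is true.
For instance, at d:
  At d: Box not p is false, so not Box not p is true.
    At d: Box not p requires not p at every successor {a, d}.
      not p fails at a, so Box not p is false at d.
Satisfying worlds: {a, b, c, d, f}

a, b, c, d, f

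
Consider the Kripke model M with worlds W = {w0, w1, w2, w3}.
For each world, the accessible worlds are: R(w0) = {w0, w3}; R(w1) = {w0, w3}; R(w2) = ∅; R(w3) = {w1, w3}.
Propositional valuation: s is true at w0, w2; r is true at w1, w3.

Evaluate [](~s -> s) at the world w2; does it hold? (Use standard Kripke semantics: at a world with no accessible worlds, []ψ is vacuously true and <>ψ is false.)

Yes

At w2: no accessible worlds, so [](~s -> s) holds vacuously.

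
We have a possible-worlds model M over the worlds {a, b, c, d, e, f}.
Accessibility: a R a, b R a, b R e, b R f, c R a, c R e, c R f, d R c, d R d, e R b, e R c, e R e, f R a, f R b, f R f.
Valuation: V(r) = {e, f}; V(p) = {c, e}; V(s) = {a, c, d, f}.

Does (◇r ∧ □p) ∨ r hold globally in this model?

No

Let φ = (◇r ∧ □p) ∨ r. Evaluate φ at each world:
  a (successors {a}): φ is false.
  b (successors {a, e, f}): φ is false.
  c (successors {a, e, f}): φ is false.
  d (successors {c, d}): φ is false.
  e (successors {b, c, e}): φ is true.
  f (successors {a, b, f}): φ is true.
Detail at a (counterexample):
  At a: ◇r ∧ □p is false, r is false, so (◇r ∧ □p) ∨ r is false.
    At a: ◇r is false, □p is false, so ◇r ∧ □p is false.
      At a: ◇r requires r at some successor in {a}.
        At a: r is false.
      So ◇r is false at a.
      At a: □p requires p at every successor {a}.
        p fails at a, so □p is false at a.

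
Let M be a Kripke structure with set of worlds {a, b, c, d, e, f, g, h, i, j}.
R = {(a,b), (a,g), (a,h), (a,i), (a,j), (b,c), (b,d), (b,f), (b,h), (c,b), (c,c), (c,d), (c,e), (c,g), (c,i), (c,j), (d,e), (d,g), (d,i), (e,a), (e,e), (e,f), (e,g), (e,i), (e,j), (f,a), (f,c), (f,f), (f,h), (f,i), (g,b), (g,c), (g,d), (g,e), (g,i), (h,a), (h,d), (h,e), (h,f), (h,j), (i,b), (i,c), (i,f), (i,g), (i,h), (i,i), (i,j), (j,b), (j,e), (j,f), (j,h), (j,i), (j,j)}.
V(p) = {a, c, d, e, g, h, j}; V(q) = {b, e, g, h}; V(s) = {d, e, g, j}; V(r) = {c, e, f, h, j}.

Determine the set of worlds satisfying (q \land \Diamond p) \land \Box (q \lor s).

none

Let φ = (q \land \Diamond p) \land \Box (q \lor s). Evaluate φ at each world:
  a (successors {b, g, h, i, j}): φ is false.
  b (successors {c, d, f, h}): φ is false.
  c (successors {b, c, d, e, g, i, j}): φ is false.
  d (successors {e, g, i}): φ is false.
  e (successors {a, e, f, g, i, j}): φ is false.
  f (successors {a, c, f, h, i}): φ is false.
  g (successors {b, c, d, e, i}): φ is false.
  h (successors {a, d, e, f, j}): φ is false.
  i (successors {b, c, f, g, h, i, j}): φ is false.
  j (successors {b, e, f, h, i, j}): φ is false.
For instance, at a:
  At a: q \land \Diamond p is false, \Box (q \lor s) is false, so (q \land \Diamond p) \land \Box (q \lor s) is false.
    At a: q is false, \Diamond p is true, so q \land \Diamond p is false.
      At a: \Diamond p requires p at some successor in {b, g, h, i, j}.
        p holds at g, so \Diamond p is true at a.
    At a: \Box (q \lor s) requires q \lor s at every successor {b, g, h, i, j}.
      q \lor s fails at i, so \Box (q \lor s) is false at a.
Satisfying worlds: none.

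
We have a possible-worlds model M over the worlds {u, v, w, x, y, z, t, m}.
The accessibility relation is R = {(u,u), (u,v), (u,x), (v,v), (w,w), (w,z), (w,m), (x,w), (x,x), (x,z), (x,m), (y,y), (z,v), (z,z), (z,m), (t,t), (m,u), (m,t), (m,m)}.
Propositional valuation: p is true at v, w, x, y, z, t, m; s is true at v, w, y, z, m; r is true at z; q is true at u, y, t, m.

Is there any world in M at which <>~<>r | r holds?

Yes

Let φ = <>~<>r | r. Evaluate φ at each world:
  u (successors {u, v, x}): φ is true.
  v (successors {v}): φ is true.
  w (successors {w, z, m}): φ is true.
  x (successors {w, x, z, m}): φ is true.
  y (successors {y}): φ is true.
  z (successors {v, z, m}): φ is true.
  t (successors {t}): φ is true.
  m (successors {u, t, m}): φ is true.
Detail at u (witness):
  At u: <>~<>r is true, r is false, so <>~<>r | r is true.
    At u: <>~<>r requires ~<>r at some successor in {u, v, x}.
      ~<>r holds at u, so <>~<>r is true at u.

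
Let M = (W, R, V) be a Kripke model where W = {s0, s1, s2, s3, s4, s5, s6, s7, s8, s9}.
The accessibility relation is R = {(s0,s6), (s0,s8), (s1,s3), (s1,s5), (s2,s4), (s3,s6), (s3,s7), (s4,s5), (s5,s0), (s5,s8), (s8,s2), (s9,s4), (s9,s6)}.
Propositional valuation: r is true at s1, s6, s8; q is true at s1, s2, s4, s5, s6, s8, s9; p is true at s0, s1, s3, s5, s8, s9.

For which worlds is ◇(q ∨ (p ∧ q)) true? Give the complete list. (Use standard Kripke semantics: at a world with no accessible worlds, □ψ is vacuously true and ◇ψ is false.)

Let φ = ◇(q ∨ (p ∧ q)). Evaluate φ at each world:
  s0 (successors {s6, s8}): φ is true.
  s1 (successors {s3, s5}): φ is true.
  s2 (successors {s4}): φ is true.
  s3 (successors {s6, s7}): φ is true.
  s4 (successors {s5}): φ is true.
  s5 (successors {s0, s8}): φ is true.
  s6 (successors ∅): φ is false.
  s7 (successors ∅): φ is false.
  s8 (successors {s2}): φ is true.
  s9 (successors {s4, s6}): φ is true.
For instance, at s9:
  At s9: ◇(q ∨ (p ∧ q)) requires q ∨ (p ∧ q) at some successor in {s4, s6}.
    q ∨ (p ∧ q) holds at s4, so ◇(q ∨ (p ∧ q)) is true at s9.
Satisfying worlds: {s0, s1, s2, s3, s4, s5, s8, s9}

s0, s1, s2, s3, s4, s5, s8, s9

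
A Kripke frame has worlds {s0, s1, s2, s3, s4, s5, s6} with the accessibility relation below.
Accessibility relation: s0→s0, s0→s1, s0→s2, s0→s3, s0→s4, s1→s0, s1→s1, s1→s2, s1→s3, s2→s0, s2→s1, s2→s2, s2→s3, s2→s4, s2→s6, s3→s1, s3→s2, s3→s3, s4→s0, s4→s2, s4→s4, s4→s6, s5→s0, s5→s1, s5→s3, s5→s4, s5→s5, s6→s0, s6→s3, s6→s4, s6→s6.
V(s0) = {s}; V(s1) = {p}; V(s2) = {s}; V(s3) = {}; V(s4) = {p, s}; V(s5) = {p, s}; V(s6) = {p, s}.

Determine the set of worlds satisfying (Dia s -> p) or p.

s1, s4, s5, s6

Let φ = (Dia s -> p) or p. Evaluate φ at each world:
  s0 (successors {s0, s1, s2, s3, s4}): φ is false.
  s1 (successors {s0, s1, s2, s3}): φ is true.
  s2 (successors {s0, s1, s2, s3, s4, s6}): φ is false.
  s3 (successors {s1, s2, s3}): φ is false.
  s4 (successors {s0, s2, s4, s6}): φ is true.
  s5 (successors {s0, s1, s3, s4, s5}): φ is true.
  s6 (successors {s0, s3, s4, s6}): φ is true.
For instance, at s3:
  At s3: Dia s -> p is false, p is false, so (Dia s -> p) or p is false.
    At s3: Dia s is true, p is false, so Dia s -> p is false.
      At s3: Dia s requires s at some successor in {s1, s2, s3}.
        s holds at s2, so Dia s is true at s3.
Satisfying worlds: {s1, s4, s5, s6}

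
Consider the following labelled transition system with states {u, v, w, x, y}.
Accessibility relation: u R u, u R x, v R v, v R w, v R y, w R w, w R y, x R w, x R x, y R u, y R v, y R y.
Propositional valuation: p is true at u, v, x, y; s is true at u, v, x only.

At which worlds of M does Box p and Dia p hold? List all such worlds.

Let φ = Box p and Dia p. Evaluate φ at each world:
  u (successors {u, x}): φ is true.
  v (successors {v, w, y}): φ is false.
  w (successors {w, y}): φ is false.
  x (successors {w, x}): φ is false.
  y (successors {u, v, y}): φ is true.
For instance, at v:
  At v: Box p is false, Dia p is true, so Box p and Dia p is false.
    At v: Box p requires p at every successor {v, w, y}.
      p fails at w, so Box p is false at v.
    At v: Dia p requires p at some successor in {v, w, y}.
      p holds at v, so Dia p is true at v.
Satisfying worlds: {u, y}

u, y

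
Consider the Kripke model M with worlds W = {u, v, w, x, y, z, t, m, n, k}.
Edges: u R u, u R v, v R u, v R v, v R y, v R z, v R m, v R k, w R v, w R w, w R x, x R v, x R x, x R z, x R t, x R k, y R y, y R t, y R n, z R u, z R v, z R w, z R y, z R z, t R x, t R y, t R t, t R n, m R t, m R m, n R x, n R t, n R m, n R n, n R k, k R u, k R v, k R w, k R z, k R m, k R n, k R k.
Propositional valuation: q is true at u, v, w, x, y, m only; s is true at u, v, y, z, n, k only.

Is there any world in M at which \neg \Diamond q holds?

No

Let φ = \neg \Diamond q. Evaluate φ at each world:
  u (successors {u, v}): φ is false.
  v (successors {u, v, y, z, m, k}): φ is false.
  w (successors {v, w, x}): φ is false.
  x (successors {v, x, z, t, k}): φ is false.
  y (successors {y, t, n}): φ is false.
  z (successors {u, v, w, y, z}): φ is false.
  t (successors {x, y, t, n}): φ is false.
  m (successors {t, m}): φ is false.
  n (successors {x, t, m, n, k}): φ is false.
  k (successors {u, v, w, z, m, n, k}): φ is false.
For instance, at t:
  At t: \Diamond q is true, so \neg \Diamond q is false.
    At t: \Diamond q requires q at some successor in {x, y, t, n}.
      q holds at x, so \Diamond q is true at t.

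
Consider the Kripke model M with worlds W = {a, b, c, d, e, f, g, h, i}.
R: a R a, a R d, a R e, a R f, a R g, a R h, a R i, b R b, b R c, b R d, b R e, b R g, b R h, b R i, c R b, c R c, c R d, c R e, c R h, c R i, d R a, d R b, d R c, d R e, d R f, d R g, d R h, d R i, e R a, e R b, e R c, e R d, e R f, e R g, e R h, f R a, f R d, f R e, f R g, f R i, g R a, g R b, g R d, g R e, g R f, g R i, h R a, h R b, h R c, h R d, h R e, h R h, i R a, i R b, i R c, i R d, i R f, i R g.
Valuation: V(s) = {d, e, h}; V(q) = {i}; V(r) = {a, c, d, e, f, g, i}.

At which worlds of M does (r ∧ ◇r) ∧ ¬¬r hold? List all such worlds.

Let φ = (r ∧ ◇r) ∧ ¬¬r. Evaluate φ at each world:
  a (successors {a, d, e, f, g, h, i}): φ is true.
  b (successors {b, c, d, e, g, h, i}): φ is false.
  c (successors {b, c, d, e, h, i}): φ is true.
  d (successors {a, b, c, e, f, g, h, i}): φ is true.
  e (successors {a, b, c, d, f, g, h}): φ is true.
  f (successors {a, d, e, g, i}): φ is true.
  g (successors {a, b, d, e, f, i}): φ is true.
  h (successors {a, b, c, d, e, h}): φ is false.
  i (successors {a, b, c, d, f, g}): φ is true.
For instance, at d:
  At d: r ∧ ◇r is true, ¬¬r is true, so (r ∧ ◇r) ∧ ¬¬r is true.
    At d: r is true, ◇r is true, so r ∧ ◇r is true.
      At d: ◇r requires r at some successor in {a, b, c, e, f, g, h, i}.
        r holds at a, so ◇r is true at d.
Satisfying worlds: {a, c, d, e, f, g, i}

a, c, d, e, f, g, i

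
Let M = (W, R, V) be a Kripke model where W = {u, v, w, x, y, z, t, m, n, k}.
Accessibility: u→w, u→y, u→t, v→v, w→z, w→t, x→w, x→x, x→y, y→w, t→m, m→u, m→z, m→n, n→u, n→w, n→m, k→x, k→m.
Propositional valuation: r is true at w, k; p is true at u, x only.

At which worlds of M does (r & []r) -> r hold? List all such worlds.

u, v, w, x, y, z, t, m, n, k

Let φ = (r & []r) -> r. Evaluate φ at each world:
  u (successors {w, y, t}): φ is true.
  v (successors {v}): φ is true.
  w (successors {z, t}): φ is true.
  x (successors {w, x, y}): φ is true.
  y (successors {w}): φ is true.
  z (successors ∅): φ is true.
  t (successors {m}): φ is true.
  m (successors {u, z, n}): φ is true.
  n (successors {u, w, m}): φ is true.
  k (successors {x, m}): φ is true.
For instance, at v:
  At v: r & []r is false, r is false, so (r & []r) -> r is true.
    At v: r is false, []r is false, so r & []r is false.
      At v: []r requires r at every successor {v}.
        r fails at v, so []r is false at v.
Satisfying worlds: {u, v, w, x, y, z, t, m, n, k}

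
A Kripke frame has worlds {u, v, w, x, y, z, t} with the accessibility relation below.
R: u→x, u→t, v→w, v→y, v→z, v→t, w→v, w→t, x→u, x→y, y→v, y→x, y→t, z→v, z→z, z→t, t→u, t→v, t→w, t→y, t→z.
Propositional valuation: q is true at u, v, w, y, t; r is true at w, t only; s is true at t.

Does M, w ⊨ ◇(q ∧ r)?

At w: ◇(q ∧ r) requires q ∧ r at some successor in {v, t}.
  q ∧ r holds at t, so ◇(q ∧ r) is true at w.

Yes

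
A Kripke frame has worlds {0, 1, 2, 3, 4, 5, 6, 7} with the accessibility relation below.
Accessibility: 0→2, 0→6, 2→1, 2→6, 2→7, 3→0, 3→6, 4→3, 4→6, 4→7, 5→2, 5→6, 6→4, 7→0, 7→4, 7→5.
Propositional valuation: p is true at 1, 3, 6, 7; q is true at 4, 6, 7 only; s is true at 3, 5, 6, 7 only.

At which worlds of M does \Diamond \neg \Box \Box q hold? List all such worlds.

Let φ = \Diamond \neg \Box \Box q. Evaluate φ at each world:
  0 (successors {2, 6}): φ is true.
  1 (successors ∅): φ is false.
  2 (successors {1, 6, 7}): φ is true.
  3 (successors {0, 6}): φ is true.
  4 (successors {3, 6, 7}): φ is true.
  5 (successors {2, 6}): φ is true.
  6 (successors {4}): φ is true.
  7 (successors {0, 4, 5}): φ is true.
For instance, at 6:
  At 6: \Diamond \neg \Box \Box q requires \neg \Box \Box q at some successor in {4}.
    \neg \Box \Box q holds at 4, so \Diamond \neg \Box \Box q is true at 6.
      At 4: \Box \Box q is false, so \neg \Box \Box q is true.
Satisfying worlds: {0, 2, 3, 4, 5, 6, 7}

0, 2, 3, 4, 5, 6, 7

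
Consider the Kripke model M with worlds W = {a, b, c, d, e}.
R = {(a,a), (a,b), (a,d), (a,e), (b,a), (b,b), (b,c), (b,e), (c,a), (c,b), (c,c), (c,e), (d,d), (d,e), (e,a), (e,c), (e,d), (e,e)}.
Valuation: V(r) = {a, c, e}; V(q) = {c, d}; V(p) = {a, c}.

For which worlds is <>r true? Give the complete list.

a, b, c, d, e

Let φ = <>r. Evaluate φ at each world:
  a (successors {a, b, d, e}): φ is true.
  b (successors {a, b, c, e}): φ is true.
  c (successors {a, b, c, e}): φ is true.
  d (successors {d, e}): φ is true.
  e (successors {a, c, d, e}): φ is true.
For instance, at d:
  At d: <>r requires r at some successor in {d, e}.
    r holds at e, so <>r is true at d.
Satisfying worlds: {a, b, c, d, e}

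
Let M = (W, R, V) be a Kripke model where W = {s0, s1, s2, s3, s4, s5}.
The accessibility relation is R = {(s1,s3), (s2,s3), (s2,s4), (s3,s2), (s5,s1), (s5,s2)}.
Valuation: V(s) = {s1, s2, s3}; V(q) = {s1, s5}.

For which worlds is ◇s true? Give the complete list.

Let φ = ◇s. Evaluate φ at each world:
  s0 (successors ∅): φ is false.
  s1 (successors {s3}): φ is true.
  s2 (successors {s3, s4}): φ is true.
  s3 (successors {s2}): φ is true.
  s4 (successors ∅): φ is false.
  s5 (successors {s1, s2}): φ is true.
For instance, at s2:
  At s2: ◇s requires s at some successor in {s3, s4}.
    s holds at s3, so ◇s is true at s2.
Satisfying worlds: {s1, s2, s3, s5}

s1, s2, s3, s5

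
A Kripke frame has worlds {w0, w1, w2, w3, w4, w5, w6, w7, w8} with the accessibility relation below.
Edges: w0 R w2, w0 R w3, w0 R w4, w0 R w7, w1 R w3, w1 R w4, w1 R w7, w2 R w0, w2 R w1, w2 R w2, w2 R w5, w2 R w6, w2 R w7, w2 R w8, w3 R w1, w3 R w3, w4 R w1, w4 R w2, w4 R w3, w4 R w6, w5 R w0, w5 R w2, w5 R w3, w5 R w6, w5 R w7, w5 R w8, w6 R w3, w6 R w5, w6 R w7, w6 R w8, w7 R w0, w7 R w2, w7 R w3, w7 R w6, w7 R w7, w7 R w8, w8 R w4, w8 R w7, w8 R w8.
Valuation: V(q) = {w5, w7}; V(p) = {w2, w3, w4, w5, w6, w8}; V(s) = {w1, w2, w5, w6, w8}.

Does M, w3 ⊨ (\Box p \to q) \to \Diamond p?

At w3: \Box p \to q is true, \Diamond p is true, so (\Box p \to q) \to \Diamond p is true.
  At w3: \Box p is false, q is false, so \Box p \to q is true.
    At w3: \Box p requires p at every successor {w1, w3}.
      p fails at w1, so \Box p is false at w3.
  At w3: \Diamond p requires p at some successor in {w1, w3}.
    p holds at w3, so \Diamond p is true at w3.

Yes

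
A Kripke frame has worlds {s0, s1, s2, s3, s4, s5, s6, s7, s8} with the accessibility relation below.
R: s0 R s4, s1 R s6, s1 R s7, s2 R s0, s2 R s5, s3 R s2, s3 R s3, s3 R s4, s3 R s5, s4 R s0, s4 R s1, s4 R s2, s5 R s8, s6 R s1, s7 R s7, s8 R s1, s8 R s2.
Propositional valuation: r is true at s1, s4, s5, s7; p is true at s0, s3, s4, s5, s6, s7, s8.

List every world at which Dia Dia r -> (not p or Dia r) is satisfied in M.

Let φ = Dia Dia r -> (not p or Dia r). Evaluate φ at each world:
  s0 (successors {s4}): φ is true.
  s1 (successors {s6, s7}): φ is true.
  s2 (successors {s0, s5}): φ is true.
  s3 (successors {s2, s3, s4, s5}): φ is true.
  s4 (successors {s0, s1, s2}): φ is true.
  s5 (successors {s8}): φ is false.
  s6 (successors {s1}): φ is true.
  s7 (successors {s7}): φ is true.
  s8 (successors {s1, s2}): φ is true.
For instance, at s3:
  At s3: Dia Dia r is true, not p or Dia r is true, so Dia Dia r -> (not p or Dia r) is true.
    At s3: Dia Dia r requires Dia r at some successor in {s2, s3, s4, s5}.
      Dia r holds at s2, so Dia Dia r is true at s3.
    At s3: not p is false, Dia r is true, so not p or Dia r is true.
      At s3: Dia r requires r at some successor in {s2, s3, s4, s5}.
        r holds at s4, so Dia r is true at s3.
Satisfying worlds: {s0, s1, s2, s3, s4, s6, s7, s8}

s0, s1, s2, s3, s4, s6, s7, s8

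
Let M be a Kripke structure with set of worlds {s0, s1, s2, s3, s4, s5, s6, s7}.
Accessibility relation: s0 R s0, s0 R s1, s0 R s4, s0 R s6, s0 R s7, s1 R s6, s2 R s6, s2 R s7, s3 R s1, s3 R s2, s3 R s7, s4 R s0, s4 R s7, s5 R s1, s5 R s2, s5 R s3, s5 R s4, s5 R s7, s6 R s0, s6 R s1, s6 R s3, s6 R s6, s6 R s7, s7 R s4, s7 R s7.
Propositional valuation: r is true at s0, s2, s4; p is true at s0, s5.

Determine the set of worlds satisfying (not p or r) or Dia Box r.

Recall that Box ψ holds at a world iff ψ holds at every accessible world, and Dia ψ holds iff ψ holds at some accessible world.
Let φ = (not p or r) or Dia Box r. Evaluate φ at each world:
  s0 (successors {s0, s1, s4, s6, s7}): φ is true.
  s1 (successors {s6}): φ is true.
  s2 (successors {s6, s7}): φ is true.
  s3 (successors {s1, s2, s7}): φ is true.
  s4 (successors {s0, s7}): φ is true.
  s5 (successors {s1, s2, s3, s4, s7}): φ is false.
  s6 (successors {s0, s1, s3, s6, s7}): φ is true.
  s7 (successors {s4, s7}): φ is true.
For instance, at s4:
  At s4: not p or r is true, Dia Box r is false, so (not p or r) or Dia Box r is true.
    At s4: Dia Box r requires Box r at some successor in {s0, s7}.
      At s0: Box r is false.
      At s7: Box r is false.
    So Dia Box r is false at s4.
Satisfying worlds: {s0, s1, s2, s3, s4, s6, s7}

s0, s1, s2, s3, s4, s6, s7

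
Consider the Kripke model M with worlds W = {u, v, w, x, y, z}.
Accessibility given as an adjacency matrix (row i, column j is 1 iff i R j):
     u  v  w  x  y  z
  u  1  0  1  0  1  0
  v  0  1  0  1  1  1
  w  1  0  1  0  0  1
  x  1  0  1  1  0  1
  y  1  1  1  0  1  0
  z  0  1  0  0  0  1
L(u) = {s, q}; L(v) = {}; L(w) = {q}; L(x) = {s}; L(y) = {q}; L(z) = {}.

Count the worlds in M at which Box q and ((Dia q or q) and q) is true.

Let φ = Box q and ((Dia q or q) and q). Evaluate φ at each world:
  u (successors {u, w, y}): φ is true.
  v (successors {v, x, y, z}): φ is false.
  w (successors {u, w, z}): φ is false.
  x (successors {u, w, x, z}): φ is false.
  y (successors {u, v, w, y}): φ is false.
  z (successors {v, z}): φ is false.
For instance, at x:
  At x: Box q is false, (Dia q or q) and q is false, so Box q and ((Dia q or q) and q) is false.
    At x: Box q requires q at every successor {u, w, x, z}.
      q fails at x, so Box q is false at x.
    At x: Dia q or q is true, q is false, so (Dia q or q) and q is false.
      At x: Dia q is true, q is false, so Dia q or q is true.
Satisfying worlds: {u}

1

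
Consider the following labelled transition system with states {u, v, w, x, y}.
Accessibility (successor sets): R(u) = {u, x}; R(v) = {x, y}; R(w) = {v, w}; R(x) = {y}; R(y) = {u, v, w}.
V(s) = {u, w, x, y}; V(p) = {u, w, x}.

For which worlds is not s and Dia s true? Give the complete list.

Recall that Dia ψ holds at a world iff ψ holds at some accessible world.
Let φ = not s and Dia s. Evaluate φ at each world:
  u (successors {u, x}): φ is false.
  v (successors {x, y}): φ is true.
  w (successors {v, w}): φ is false.
  x (successors {y}): φ is false.
  y (successors {u, v, w}): φ is false.
For instance, at u:
  At u: not s is false, Dia s is true, so not s and Dia s is false.
    At u: Dia s requires s at some successor in {u, x}.
      s holds at u, so Dia s is true at u.
Satisfying worlds: {v}

v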